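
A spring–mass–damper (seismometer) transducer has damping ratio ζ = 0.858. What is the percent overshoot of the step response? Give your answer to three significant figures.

For an underdamped second-order system, %OS = 100·exp(−πζ/√(1−ζ²)).
πζ/√(1−ζ²) = π·0.858/√(1−0.736) = 5.248, so %OS = 100·e^(−5.248) = 0.526%.

%OS ≈ 0.526%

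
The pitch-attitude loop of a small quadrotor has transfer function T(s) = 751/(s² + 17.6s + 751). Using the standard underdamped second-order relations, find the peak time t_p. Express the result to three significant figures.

t_p ≈ 0.121 s

ω_n = √751 = 27.4 rad/s; ζ = 17.6/(2·27.4) = 0.321.
ω_d = ω_n√(1−ζ²) = 26.0 rad/s. Then t_p = π/ω_d = 0.121 s.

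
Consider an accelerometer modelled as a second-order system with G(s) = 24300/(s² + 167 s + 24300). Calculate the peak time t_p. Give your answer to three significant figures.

Comparing the denominator to s² + 2ζω_n s + ω_n²: ω_n = √24300 = 156 rad/s, and 2ζω_n = 167 so ζ = 167/(2·156) = 0.536.
ω_d = 156·√(1 − 0.536²) = 132 rad/s. Then t_p = π/ω_d = 0.0239 s.

t_p ≈ 0.0239 s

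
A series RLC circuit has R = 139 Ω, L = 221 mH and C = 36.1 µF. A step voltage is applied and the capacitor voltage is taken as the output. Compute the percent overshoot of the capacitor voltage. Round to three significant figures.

%OS ≈ 0.230%

For a series RLC circuit (capacitor voltage as output), ω_n = 1/√(LC) = 1/√(221 mH · 36.1 µF) = 354 rad/s.
ζ = (R/2)·√(C/L) = (139/2)·√(36.1 µF/221 mH) = 0.888.
Overshoot: exp(−π·0.888/√(1−0.888²)) = 0.00230, i.e. 0.230%.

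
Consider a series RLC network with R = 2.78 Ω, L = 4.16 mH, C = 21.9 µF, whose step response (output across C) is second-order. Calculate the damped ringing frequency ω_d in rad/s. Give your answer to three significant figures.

ω_d ≈ 3300 rad/s

For a series RLC circuit (capacitor voltage as output), ω_n = 1/√(LC) = 1/√(4.16 mH · 21.9 µF) = 3310 rad/s.
ζ = (R/2)·√(C/L) = (2.78/2)·√(21.9 µF/4.16 mH) = 0.101.
ω_d = 3310·√(1 − 0.101²) = 3300 rad/s.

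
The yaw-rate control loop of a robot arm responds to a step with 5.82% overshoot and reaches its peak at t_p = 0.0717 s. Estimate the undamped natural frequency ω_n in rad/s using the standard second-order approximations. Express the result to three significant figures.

ω_n ≈ 59.1 rad/s

The overshoot fixes ζ = −ln(OS)/√(π²+ln²(OS)) = 0.671.
t_p = π/ω_d ⇒ ω_d = 43.8 rad/s; then ω_n = ω_d/√(1−ζ²) = 59.1 rad/s.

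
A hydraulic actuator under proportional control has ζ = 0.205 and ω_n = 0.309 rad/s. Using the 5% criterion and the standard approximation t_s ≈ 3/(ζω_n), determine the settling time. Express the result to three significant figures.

t_s ≈ 47.4 s

t_s ≈ 3/(ζω_n) = 3/(0.205 × 0.309) = 47.4 s.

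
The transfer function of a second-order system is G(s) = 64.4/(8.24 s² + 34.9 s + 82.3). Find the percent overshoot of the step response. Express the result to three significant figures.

%OS ≈ 5.87%

Dividing through by 8.24: denominator becomes s² + 4.235 s + 9.988.
So ω_n = √9.988 = 3.16 rad/s and ζ = 4.235/(2·3.16) = 0.670.
Overshoot: exp(−π·0.670/√(1−0.670²)) = 0.0587, i.e. 5.87%.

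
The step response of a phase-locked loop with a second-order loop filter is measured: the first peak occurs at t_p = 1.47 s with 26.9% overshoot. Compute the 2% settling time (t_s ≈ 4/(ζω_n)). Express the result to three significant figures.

t_s ≈ 4.48 s

From the overshoot, ζ = −ln(OS)/√(π²+ln²(OS)) = 0.386.
t_p = π/ω_d ⇒ ω_d = 2.14 rad/s; then ω_n = ω_d/√(1−ζ²) = 2.32 rad/s.
t_s ≈ 4/(ζω_n) = 4/(0.386·2.32) = 4.48 s.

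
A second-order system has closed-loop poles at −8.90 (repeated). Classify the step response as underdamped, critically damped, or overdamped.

critically damped

Since there is a repeated negative-real pole, the response is critically damped.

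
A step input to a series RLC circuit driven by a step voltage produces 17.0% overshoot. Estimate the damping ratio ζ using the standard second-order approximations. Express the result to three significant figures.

ζ ≈ 0.491

From %OS = 100·exp(−πζ/√(1−ζ²)), invert to get ζ = −ln(OS)/√(π² + ln²(OS)) with OS = 0.170.
−ln 0.170 = 1.772, so ζ = 1.772/√(π² + 3.140) = 0.491.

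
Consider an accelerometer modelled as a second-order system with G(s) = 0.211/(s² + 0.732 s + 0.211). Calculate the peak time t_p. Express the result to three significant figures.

t_p ≈ 11.3 s

Comparing the denominator to s² + 2ζω_n s + ω_n²: ω_n = √0.211 = 0.459 rad/s, and 2ζω_n = 0.732 so ζ = 0.732/(2·0.459) = 0.797.
ω_d = 0.459·√(1 − 0.797²) = 0.278 rad/s. Then t_p = π/ω_d = 11.3 s.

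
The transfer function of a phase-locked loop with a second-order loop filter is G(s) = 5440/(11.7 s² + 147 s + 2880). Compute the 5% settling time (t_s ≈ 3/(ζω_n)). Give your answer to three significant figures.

Dividing through by 11.7: denominator becomes s² + 12.56 s + 246.2.
So ω_n = √246.2 = 15.7 rad/s and ζ = 12.56/(2·15.7) = 0.400.
t_s ≈ 3/(ζω_n) = 0.478 s.

t_s ≈ 0.478 s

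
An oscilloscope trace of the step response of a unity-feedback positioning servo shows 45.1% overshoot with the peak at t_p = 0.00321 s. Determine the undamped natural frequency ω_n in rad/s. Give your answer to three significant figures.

ω_n ≈ 1010 rad/s

The overshoot fixes ζ = −ln(OS)/√(π²+ln²(OS)) = 0.246.
t_p = π/ω_d ⇒ ω_d = 979 rad/s; then ω_n = ω_d/√(1−ζ²) = 1010 rad/s.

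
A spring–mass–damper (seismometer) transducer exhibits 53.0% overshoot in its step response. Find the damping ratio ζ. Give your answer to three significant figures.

ζ = −ln(OS)/√(π² + (ln OS)²). With OS = 0.530, ln OS = −0.6349 and ζ = 0.6349/3.205 = 0.198.

ζ ≈ 0.198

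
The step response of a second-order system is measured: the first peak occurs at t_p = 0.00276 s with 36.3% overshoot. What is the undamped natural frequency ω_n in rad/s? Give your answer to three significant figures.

ω_n ≈ 1200 rad/s

The overshoot fixes ζ = −ln(OS)/√(π²+ln²(OS)) = 0.307.
From t_p = π/ω_d, ω_d = π/0.00276 = 1140 rad/s, so ω_n = ω_d/√(1−ζ²) = 1200 rad/s.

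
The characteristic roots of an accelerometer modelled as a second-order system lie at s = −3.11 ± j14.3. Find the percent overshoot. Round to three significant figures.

%OS ≈ 50.5%

With σ = 3.11, ω_d = 14.3: ω_n = √(σ²+ω_d²) = 14.6 rad/s, ζ = σ/ω_n = 0.213.
Overshoot: exp(−π·0.213/√(1−0.213²)) = 0.505, i.e. 50.5%.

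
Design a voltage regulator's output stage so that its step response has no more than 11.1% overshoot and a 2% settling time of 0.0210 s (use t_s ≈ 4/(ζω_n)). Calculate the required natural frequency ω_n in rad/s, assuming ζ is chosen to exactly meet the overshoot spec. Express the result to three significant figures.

ω_n ≈ 332 rad/s

From %OS = 100·exp(−πζ/√(1−ζ²)), invert to get ζ = −ln(OS)/√(π² + ln²(OS)) with OS = 0.111.
−ln 0.111 = 2.198, so ζ = 2.198/√(π² + 4.832) = 0.573.
From t_s ≈ 4/(ζω_n): ω_n = 4/(ζ·t_s) = 4/(0.573·0.0210) = 332 rad/s.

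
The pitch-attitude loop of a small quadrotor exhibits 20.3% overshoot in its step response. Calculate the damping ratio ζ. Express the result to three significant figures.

From %OS = 100·exp(−πζ/√(1−ζ²)), invert to get ζ = −ln(OS)/√(π² + ln²(OS)) with OS = 0.203.
−ln 0.203 = 1.595, so ζ = 1.595/√(π² + 2.543) = 0.453.

ζ ≈ 0.453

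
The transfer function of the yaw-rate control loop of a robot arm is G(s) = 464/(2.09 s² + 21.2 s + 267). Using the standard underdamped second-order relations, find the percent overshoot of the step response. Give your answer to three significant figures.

Dividing through by 2.09: denominator becomes s² + 10.14 s + 127.8.
So ω_n = √127.8 = 11.3 rad/s and ζ = 10.14/(2·11.3) = 0.449.
%OS = 100 e^{−πζ/√(1−ζ²)} with ζ = 0.449 gives 20.7%.

%OS ≈ 20.7%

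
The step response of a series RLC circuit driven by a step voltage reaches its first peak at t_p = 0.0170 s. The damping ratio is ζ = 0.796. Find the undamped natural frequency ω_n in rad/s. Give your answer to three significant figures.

Peak time t_p = π/ω_d, so ω_d = π/t_p = π/0.0170 = 185 rad/s.
ω_n = ω_d/√(1−ζ²) = 185/√0.366 = 305 rad/s.

ω_n ≈ 305 rad/s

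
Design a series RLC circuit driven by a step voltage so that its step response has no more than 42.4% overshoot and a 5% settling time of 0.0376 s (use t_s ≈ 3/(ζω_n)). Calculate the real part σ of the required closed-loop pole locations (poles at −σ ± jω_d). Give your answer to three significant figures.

σ ≈ 79.8

The settling-time spec alone fixes σ = ζω_n = 3/t_s = 3/0.0376 = 79.8.
(Overshoot then fixes ζ = 0.263 and hence ω_d = σ·√(1−ζ²)/ζ = 292 rad/s.)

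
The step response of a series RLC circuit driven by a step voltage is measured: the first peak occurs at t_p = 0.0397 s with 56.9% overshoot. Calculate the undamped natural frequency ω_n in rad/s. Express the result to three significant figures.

ζ from %OS: ζ = |ln 0.569|/√(π²+ln²0.569) = 0.177.
From t_p = π/ω_d, ω_d = π/0.0397 = 79.1 rad/s, so ω_n = ω_d/√(1−ζ²) = 80.4 rad/s.

ω_n ≈ 80.4 rad/s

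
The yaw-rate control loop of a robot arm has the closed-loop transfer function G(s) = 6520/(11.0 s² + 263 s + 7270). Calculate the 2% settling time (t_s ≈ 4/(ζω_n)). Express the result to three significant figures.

t_s ≈ 0.335 s

Dividing through by 11.0: denominator becomes s² + 23.91 s + 660.9.
So ω_n = √660.9 = 25.7 rad/s and ζ = 23.91/(2·25.7) = 0.465.
t_s ≈ 4/(ζω_n) = 0.335 s.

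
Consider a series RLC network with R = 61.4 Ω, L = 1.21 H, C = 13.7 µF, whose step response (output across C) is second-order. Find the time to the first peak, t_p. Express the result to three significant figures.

For a series RLC circuit (capacitor voltage as output), ω_n = 1/√(LC) = 1/√(1.21 H · 13.7 µF) = 246 rad/s.
ζ = (R/2)·√(C/L) = (61.4/2)·√(13.7 µF/1.21 H) = 0.103.
ω_d = 246·√(1 − 0.103²) = 244 rad/s. t_p = π/ω_d = 0.0129 s.

t_p ≈ 0.0129 s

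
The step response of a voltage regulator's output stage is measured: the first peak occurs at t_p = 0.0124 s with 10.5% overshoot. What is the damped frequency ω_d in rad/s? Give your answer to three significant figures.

ω_d ≈ 253 rad/s

t_p = π/ω_d, so ω_d = π/0.0124 = 253 rad/s.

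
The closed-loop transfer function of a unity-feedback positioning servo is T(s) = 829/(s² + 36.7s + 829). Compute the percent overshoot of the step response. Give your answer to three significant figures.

%OS ≈ 7.44%

Matching coefficients with s² + 2ζω_n s + ω_n² gives ω_n² = 829 ⇒ ω_n = 28.8 rad/s, and ζ = 36.7/(2ω_n) = 0.637.
%OS = 100·exp(−πζ/√(1−ζ²)) = 7.44%.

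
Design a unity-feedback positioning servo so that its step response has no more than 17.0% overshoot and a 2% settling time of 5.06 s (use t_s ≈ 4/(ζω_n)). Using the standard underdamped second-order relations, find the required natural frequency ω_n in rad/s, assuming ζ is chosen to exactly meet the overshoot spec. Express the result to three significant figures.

ω_n ≈ 1.61 rad/s

From %OS = 100·exp(−πζ/√(1−ζ²)), invert to get ζ = −ln(OS)/√(π² + ln²(OS)) with OS = 0.170.
−ln 0.170 = 1.772, so ζ = 1.772/√(π² + 3.140) = 0.491.
Then ω_n = 4/(ζ t_s) = 4/(0.491 × 5.06) = 1.61 rad/s.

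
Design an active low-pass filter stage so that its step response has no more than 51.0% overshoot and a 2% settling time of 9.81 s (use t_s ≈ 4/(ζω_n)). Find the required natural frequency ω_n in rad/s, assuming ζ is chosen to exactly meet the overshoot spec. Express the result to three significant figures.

Inverting the overshoot relation: ζ = |ln 0.510|/√(π² + ln²0.510) = 0.210.
Then ω_n = 4/(ζ t_s) = 4/(0.210 × 9.81) = 1.95 rad/s.

ω_n ≈ 1.95 rad/s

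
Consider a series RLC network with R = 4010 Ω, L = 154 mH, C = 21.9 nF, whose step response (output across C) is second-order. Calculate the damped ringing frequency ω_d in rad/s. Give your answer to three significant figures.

ω_d ≈ 11300 rad/s

For a series RLC circuit (capacitor voltage as output), ω_n = 1/√(LC) = 1/√(154 mH · 21.9 nF) = 17200 rad/s.
ζ = (R/2)·√(C/L) = (4010/2)·√(21.9 nF/154 mH) = 0.756.
ω_d = 17200·√(1 − 0.756²) = 11300 rad/s.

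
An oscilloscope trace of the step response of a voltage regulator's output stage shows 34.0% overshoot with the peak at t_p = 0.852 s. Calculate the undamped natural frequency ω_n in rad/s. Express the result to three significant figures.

ω_n ≈ 3.90 rad/s

From the overshoot, ζ = −ln(OS)/√(π²+ln²(OS)) = 0.325.
t_p = π/ω_d ⇒ ω_d = 3.69 rad/s; then ω_n = ω_d/√(1−ζ²) = 3.90 rad/s.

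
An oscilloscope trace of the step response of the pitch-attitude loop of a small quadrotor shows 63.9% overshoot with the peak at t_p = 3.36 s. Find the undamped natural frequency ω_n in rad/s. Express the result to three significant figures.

ζ from %OS: ζ = |ln 0.639|/√(π²+ln²0.639) = 0.141.
t_p = π/ω_d ⇒ ω_d = 0.935 rad/s; then ω_n = ω_d/√(1−ζ²) = 0.944 rad/s.

ω_n ≈ 0.944 rad/s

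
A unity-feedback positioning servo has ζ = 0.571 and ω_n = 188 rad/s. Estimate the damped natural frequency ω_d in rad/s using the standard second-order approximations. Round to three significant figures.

ω_d = ω_n√(1−ζ²) = 188·√0.674 = 154 rad/s.

ω_d ≈ 154 rad/s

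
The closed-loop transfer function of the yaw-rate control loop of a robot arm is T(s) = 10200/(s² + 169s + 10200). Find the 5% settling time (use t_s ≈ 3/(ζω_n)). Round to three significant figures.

t_s ≈ 0.0355 s

Comparing the denominator to s² + 2ζω_n s + ω_n²: ω_n = √10200 = 101 rad/s, and 2ζω_n = 169 so ζ = 169/(2·101) = 0.837.
t_s ≈ 3/(ζω_n) = 3/(0.837·101) = 0.0355 s.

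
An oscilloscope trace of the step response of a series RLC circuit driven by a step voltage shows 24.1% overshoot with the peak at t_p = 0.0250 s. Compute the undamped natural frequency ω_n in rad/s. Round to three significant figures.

ω_n ≈ 138 rad/s

From the overshoot, ζ = −ln(OS)/√(π²+ln²(OS)) = 0.413.
t_p = π/ω_d ⇒ ω_d = 126 rad/s; then ω_n = ω_d/√(1−ζ²) = 138 rad/s.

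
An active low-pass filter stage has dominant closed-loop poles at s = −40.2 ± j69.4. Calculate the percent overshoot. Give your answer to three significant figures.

%OS ≈ 16.2%

With σ = 40.2, ω_d = 69.4: ω_n = √(σ²+ω_d²) = 80.2 rad/s, ζ = σ/ω_n = 0.501.
%OS = 100 e^{−πζ/√(1−ζ²)} with ζ = 0.501 gives 16.2%.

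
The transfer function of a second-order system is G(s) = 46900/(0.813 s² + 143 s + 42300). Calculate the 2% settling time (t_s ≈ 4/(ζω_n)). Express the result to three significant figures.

t_s ≈ 0.0455 s

Dividing through by 0.813: denominator becomes s² + 175.9 s + 52030.
So ω_n = √52030 = 228 rad/s and ζ = 175.9/(2·228) = 0.386.
t_s ≈ 4/(ζω_n) = 0.0455 s.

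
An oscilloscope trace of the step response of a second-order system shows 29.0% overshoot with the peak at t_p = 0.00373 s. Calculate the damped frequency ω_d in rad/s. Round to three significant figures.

t_p = π/ω_d, so ω_d = π/0.00373 = 842 rad/s.

ω_d ≈ 842 rad/s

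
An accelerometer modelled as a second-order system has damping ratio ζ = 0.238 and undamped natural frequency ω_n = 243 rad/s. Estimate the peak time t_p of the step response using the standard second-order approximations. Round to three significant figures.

t_p ≈ 0.0133 s

The damped frequency is ω_d = ω_n√(1−ζ²) = 243·√(1−0.0566) = 236 rad/s.
Peak time t_p = π/ω_d = π/236 = 0.0133 s.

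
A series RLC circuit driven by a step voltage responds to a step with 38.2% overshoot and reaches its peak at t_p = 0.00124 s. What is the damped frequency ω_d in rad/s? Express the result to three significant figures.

ω_d ≈ 2530 rad/s

t_p = π/ω_d, so ω_d = π/0.00124 = 2530 rad/s.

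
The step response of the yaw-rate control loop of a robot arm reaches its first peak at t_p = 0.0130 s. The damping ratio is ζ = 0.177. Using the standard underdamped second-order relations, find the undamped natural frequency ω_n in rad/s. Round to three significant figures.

ω_n ≈ 246 rad/s

Peak time t_p = π/ω_d, so ω_d = π/t_p = π/0.0130 = 242 rad/s.
ω_n = ω_d/√(1−ζ²) = 242/√0.969 = 246 rad/s.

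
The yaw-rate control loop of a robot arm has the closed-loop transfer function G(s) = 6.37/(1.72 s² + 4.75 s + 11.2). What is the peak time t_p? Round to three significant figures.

Dividing through by 1.72: denominator becomes s² + 2.762 s + 6.512.
So ω_n = √6.512 = 2.55 rad/s and ζ = 2.762/(2·2.55) = 0.541.
ω_d = 2.55·√(1 − 0.541²) = 2.15 rad/s. t_p = π/ω_d = 1.46 s.

t_p ≈ 1.46 s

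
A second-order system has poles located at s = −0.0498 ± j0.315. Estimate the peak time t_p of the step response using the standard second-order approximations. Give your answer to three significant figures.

t_p ≈ 9.97 s

t_p = π/ω_d with ω_d = 0.315 (the imaginary part), so t_p = 9.97 s.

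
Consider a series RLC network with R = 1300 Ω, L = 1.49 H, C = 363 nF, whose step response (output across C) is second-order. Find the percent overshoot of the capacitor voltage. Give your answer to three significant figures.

For a series RLC circuit (capacitor voltage as output), ω_n = 1/√(LC) = 1/√(1.49 H · 363 nF) = 1360 rad/s.
ζ = (R/2)·√(C/L) = (1300/2)·√(363 nF/1.49 H) = 0.321.
%OS = 100 e^{−πζ/√(1−ζ²)} with ζ = 0.321 gives 34.5%.

%OS ≈ 34.5%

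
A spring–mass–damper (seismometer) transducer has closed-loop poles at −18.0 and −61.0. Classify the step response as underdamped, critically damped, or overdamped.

Since the poles are distinct, negative and real, the response is overdamped.

overdamped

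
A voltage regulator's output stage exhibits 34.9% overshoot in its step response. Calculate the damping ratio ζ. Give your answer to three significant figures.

ζ = −ln(OS)/√(π² + (ln OS)²). With OS = 0.349, ln OS = −1.053 and ζ = 1.053/3.313 = 0.318.

ζ ≈ 0.318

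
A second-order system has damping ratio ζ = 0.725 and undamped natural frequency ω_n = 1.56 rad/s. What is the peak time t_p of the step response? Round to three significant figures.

The damped frequency is ω_d = ω_n√(1−ζ²) = 1.56·√(1−0.526) = 1.07 rad/s.
Peak time t_p = π/ω_d = π/1.07 = 2.92 s.

t_p ≈ 2.92 s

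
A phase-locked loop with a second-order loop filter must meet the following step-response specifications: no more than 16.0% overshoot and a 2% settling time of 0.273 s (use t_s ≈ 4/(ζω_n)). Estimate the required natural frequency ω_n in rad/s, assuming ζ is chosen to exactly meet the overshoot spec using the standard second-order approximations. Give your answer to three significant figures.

ω_n ≈ 29.1 rad/s

Inverting the overshoot relation: ζ = |ln 0.160|/√(π² + ln²0.160) = 0.504.
Then ω_n = 4/(ζ t_s) = 4/(0.504 × 0.273) = 29.1 rad/s.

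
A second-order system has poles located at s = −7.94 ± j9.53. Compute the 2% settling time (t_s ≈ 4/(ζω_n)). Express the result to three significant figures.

t_s ≈ 0.504 s

For poles at −σ ± jω_d, ζω_n = σ = 7.94, so t_s ≈ 4/σ = 0.504 s.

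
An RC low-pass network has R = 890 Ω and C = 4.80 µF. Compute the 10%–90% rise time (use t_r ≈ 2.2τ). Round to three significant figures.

t_r ≈ 0.00940 s

τ = RC = 890 × 4.80 µF = 0.00427 s.
t_r ≈ 2.2τ = 0.00940 s.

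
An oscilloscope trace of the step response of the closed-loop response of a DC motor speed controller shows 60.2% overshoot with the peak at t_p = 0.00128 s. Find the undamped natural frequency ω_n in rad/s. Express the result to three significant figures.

From the overshoot, ζ = −ln(OS)/√(π²+ln²(OS)) = 0.159.
t_p = π/ω_d ⇒ ω_d = 2450 rad/s; then ω_n = ω_d/√(1−ζ²) = 2490 rad/s.

ω_n ≈ 2490 rad/s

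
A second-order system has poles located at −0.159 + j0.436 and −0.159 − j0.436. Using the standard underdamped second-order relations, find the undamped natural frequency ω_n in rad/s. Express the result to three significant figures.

ω_n ≈ 0.464 rad/s

With σ = 0.159, ω_d = 0.436: ω_n = √(σ²+ω_d²) = 0.464 rad/s, ζ = σ/ω_n = 0.343.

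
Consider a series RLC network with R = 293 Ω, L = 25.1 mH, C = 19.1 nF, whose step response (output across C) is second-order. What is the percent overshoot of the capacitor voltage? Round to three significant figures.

For a series RLC circuit (capacitor voltage as output), ω_n = 1/√(LC) = 1/√(25.1 mH · 19.1 nF) = 45700 rad/s.
ζ = (R/2)·√(C/L) = (293/2)·√(19.1 nF/25.1 mH) = 0.128.
%OS = 100·exp(−πζ/√(1−ζ²)) = 66.7%.

%OS ≈ 66.7%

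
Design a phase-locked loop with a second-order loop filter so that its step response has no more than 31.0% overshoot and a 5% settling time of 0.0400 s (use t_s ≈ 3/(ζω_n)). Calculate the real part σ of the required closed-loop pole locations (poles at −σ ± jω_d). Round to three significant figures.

σ ≈ 75.0

The settling-time spec alone fixes σ = ζω_n = 3/t_s = 3/0.0400 = 75.0.
(Overshoot then fixes ζ = 0.349 and hence ω_d = σ·√(1−ζ²)/ζ = 201 rad/s.)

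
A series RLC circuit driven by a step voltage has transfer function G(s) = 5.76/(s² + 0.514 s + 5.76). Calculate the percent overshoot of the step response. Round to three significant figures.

%OS ≈ 71.3%

ω_n = √5.76 = 2.40 rad/s; ζ = 0.514/(2·2.40) = 0.107.
%OS = 100 e^{−πζ/√(1−ζ²)} with ζ = 0.107 gives 71.3%.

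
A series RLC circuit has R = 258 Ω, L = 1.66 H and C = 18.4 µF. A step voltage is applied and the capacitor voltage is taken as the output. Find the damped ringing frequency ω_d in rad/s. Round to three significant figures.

For a series RLC circuit (capacitor voltage as output), ω_n = 1/√(LC) = 1/√(1.66 H · 18.4 µF) = 181 rad/s.
ζ = (R/2)·√(C/L) = (258/2)·√(18.4 µF/1.66 H) = 0.429.
ω_d = ω_n√(1−ζ²) = 163 rad/s.

ω_d ≈ 163 rad/s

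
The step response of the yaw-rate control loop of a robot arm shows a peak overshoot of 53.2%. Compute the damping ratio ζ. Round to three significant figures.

ζ ≈ 0.197

From %OS = 100·exp(−πζ/√(1−ζ²)), invert to get ζ = −ln(OS)/√(π² + ln²(OS)) with OS = 0.532.
−ln 0.532 = 0.6311, so ζ = 0.6311/√(π² + 0.3983) = 0.197.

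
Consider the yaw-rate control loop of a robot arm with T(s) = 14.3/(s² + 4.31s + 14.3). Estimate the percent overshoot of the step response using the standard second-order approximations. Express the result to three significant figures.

Matching coefficients with s² + 2ζω_n s + ω_n² gives ω_n² = 14.3 ⇒ ω_n = 3.78 rad/s, and ζ = 4.31/(2ω_n) = 0.570.
%OS = 100 e^{−πζ/√(1−ζ²)} with ζ = 0.570 gives 11.3%.

%OS ≈ 11.3%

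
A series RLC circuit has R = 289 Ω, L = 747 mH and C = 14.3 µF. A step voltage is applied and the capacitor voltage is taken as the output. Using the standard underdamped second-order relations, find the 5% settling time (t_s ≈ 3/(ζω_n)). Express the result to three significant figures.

For a series RLC circuit (capacitor voltage as output), ω_n = 1/√(LC) = 1/√(747 mH · 14.3 µF) = 306 rad/s.
ζ = (R/2)·√(C/L) = (289/2)·√(14.3 µF/747 mH) = 0.632.
t_s ≈ 3/(ζω_n) = 0.0155 s.

t_s ≈ 0.0155 s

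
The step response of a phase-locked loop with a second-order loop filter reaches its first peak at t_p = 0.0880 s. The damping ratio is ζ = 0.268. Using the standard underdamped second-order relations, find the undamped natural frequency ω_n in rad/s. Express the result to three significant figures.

ω_n ≈ 37.1 rad/s

Peak time t_p = π/ω_d, so ω_d = π/t_p = π/0.0880 = 35.7 rad/s.
ω_n = ω_d/√(1−ζ²) = 35.7/√0.928 = 37.1 rad/s.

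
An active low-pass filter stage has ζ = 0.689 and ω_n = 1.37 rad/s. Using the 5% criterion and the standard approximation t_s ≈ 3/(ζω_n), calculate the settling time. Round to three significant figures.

t_s ≈ 3.18 s

t_s ≈ 3/(ζω_n) = 3/(0.689 × 1.37) = 3.18 s.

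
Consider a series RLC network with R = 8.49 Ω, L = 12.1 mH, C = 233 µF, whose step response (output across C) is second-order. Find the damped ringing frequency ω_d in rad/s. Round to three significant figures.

For a series RLC circuit (capacitor voltage as output), ω_n = 1/√(LC) = 1/√(12.1 mH · 233 µF) = 596 rad/s.
ζ = (R/2)·√(C/L) = (8.49/2)·√(233 µF/12.1 mH) = 0.589.
ω_d = 596·√(1 − 0.589²) = 481 rad/s.

ω_d ≈ 481 rad/s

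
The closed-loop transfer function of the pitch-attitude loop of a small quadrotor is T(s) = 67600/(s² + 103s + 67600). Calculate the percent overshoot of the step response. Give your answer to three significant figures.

%OS ≈ 53.0%

ω_n = √67600 = 260 rad/s; ζ = 103/(2·260) = 0.198.
%OS = 100 e^{−πζ/√(1−ζ²)} with ζ = 0.198 gives 53.0%.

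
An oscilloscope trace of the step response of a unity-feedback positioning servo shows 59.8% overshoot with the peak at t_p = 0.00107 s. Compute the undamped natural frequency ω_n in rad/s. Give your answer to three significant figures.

The overshoot fixes ζ = −ln(OS)/√(π²+ln²(OS)) = 0.162.
From t_p = π/ω_d, ω_d = π/0.00107 = 2940 rad/s, so ω_n = ω_d/√(1−ζ²) = 2980 rad/s.

ω_n ≈ 2980 rad/s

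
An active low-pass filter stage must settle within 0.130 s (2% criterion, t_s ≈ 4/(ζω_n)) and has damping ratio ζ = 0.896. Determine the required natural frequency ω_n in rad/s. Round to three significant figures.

Rearranging t_s ≈ 4/(ζω_n) gives ω_n = 4/(ζ·t_s) = 4/(0.896 × 0.130) = 34.3 rad/s.

ω_n ≈ 34.3 rad/s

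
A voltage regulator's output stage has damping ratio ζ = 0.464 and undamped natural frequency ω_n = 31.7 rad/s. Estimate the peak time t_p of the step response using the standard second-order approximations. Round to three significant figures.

The damped frequency is ω_d = ω_n√(1−ζ²) = 31.7·√(1−0.215) = 28.1 rad/s.
Peak time t_p = π/ω_d = π/28.1 = 0.112 s.

t_p ≈ 0.112 s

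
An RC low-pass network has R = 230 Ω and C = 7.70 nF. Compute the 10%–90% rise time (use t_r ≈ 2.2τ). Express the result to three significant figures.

τ = RC = 230 × 7.70 nF = 0.00000177 s.
t_r ≈ 2.2τ = 0.00000390 s.

t_r ≈ 0.00000390 s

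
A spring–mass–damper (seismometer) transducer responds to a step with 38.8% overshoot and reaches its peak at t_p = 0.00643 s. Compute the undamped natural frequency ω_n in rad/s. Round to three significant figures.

ω_n ≈ 510 rad/s

From the overshoot, ζ = −ln(OS)/√(π²+ln²(OS)) = 0.289.
From t_p = π/ω_d, ω_d = π/0.00643 = 489 rad/s, so ω_n = ω_d/√(1−ζ²) = 510 rad/s.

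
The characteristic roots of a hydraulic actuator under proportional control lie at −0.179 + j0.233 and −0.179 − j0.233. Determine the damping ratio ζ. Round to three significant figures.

With σ = 0.179, ω_d = 0.233: ω_n = √(σ²+ω_d²) = 0.294 rad/s, ζ = σ/ω_n = 0.609.

ζ ≈ 0.609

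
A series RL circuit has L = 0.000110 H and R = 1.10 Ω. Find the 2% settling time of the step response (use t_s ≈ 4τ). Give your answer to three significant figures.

t_s ≈ 0.000400 s

τ = L/R = 0.000110/1.10 = 0.000100 s.
t_s ≈ 4τ = 0.000400 s.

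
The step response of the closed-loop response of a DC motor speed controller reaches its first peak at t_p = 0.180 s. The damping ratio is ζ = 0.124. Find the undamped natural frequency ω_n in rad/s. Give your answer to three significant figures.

Peak time t_p = π/ω_d, so ω_d = π/t_p = π/0.180 = 17.5 rad/s.
ω_n = ω_d/√(1−ζ²) = 17.5/√0.985 = 17.6 rad/s.

ω_n ≈ 17.6 rad/s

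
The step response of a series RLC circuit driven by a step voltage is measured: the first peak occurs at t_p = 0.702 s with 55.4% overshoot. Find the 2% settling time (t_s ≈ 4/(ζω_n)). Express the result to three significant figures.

ζ from %OS: ζ = |ln 0.554|/√(π²+ln²0.554) = 0.185.
t_p = π/ω_d ⇒ ω_d = 4.48 rad/s; then ω_n = ω_d/√(1−ζ²) = 4.55 rad/s.
t_s ≈ 4/(ζω_n) = 4/(0.185·4.55) = 4.75 s.

t_s ≈ 4.75 s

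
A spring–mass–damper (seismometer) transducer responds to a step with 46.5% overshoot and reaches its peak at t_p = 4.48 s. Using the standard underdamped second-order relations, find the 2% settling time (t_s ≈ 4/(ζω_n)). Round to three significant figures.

t_s ≈ 23.4 s

The overshoot fixes ζ = −ln(OS)/√(π²+ln²(OS)) = 0.237.
From t_p = π/ω_d, ω_d = π/4.48 = 0.701 rad/s, so ω_n = ω_d/√(1−ζ²) = 0.722 rad/s.
t_s ≈ 4/(ζω_n) = 4/(0.237·0.722) = 23.4 s.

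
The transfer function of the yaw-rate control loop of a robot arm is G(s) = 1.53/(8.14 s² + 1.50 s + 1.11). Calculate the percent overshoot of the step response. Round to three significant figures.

Dividing through by 8.14: denominator becomes s² + 0.1843 s + 0.1364.
So ω_n = √0.1364 = 0.369 rad/s and ζ = 0.1843/(2·0.369) = 0.250.
Overshoot: exp(−π·0.250/√(1−0.250²)) = 0.445, i.e. 44.5%.

%OS ≈ 44.5%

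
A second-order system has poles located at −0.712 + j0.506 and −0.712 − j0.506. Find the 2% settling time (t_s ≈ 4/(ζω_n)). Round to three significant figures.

For poles at −σ ± jω_d, ζω_n = σ = 0.712, so t_s ≈ 4/σ = 5.62 s.

t_s ≈ 5.62 s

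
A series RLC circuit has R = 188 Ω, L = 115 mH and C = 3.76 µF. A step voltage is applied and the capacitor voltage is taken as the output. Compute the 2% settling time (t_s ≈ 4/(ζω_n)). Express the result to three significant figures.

t_s ≈ 0.00489 s

For a series RLC circuit (capacitor voltage as output), ω_n = 1/√(LC) = 1/√(115 mH · 3.76 µF) = 1520 rad/s.
ζ = (R/2)·√(C/L) = (188/2)·√(3.76 µF/115 mH) = 0.537.
t_s ≈ 4/(ζω_n) = 0.00489 s.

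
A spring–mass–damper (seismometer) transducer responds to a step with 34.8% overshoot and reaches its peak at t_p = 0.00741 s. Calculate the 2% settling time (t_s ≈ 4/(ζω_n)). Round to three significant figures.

ζ from %OS: ζ = |ln 0.348|/√(π²+ln²0.348) = 0.318.
t_p = π/ω_d ⇒ ω_d = 424 rad/s; then ω_n = ω_d/√(1−ζ²) = 447 rad/s.
t_s ≈ 4/(ζω_n) = 4/(0.318·447) = 0.0281 s.

t_s ≈ 0.0281 s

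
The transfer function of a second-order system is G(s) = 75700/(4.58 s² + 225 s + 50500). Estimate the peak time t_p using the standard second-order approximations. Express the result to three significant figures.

Dividing through by 4.58: denominator becomes s² + 49.13 s + 11030.
So ω_n = √11030 = 105 rad/s and ζ = 49.13/(2·105) = 0.234.
The damped frequency ω_d = ω_n√(1−ζ²) = 102 rad/s. t_p = π/ω_d = 0.0308 s.

t_p ≈ 0.0308 s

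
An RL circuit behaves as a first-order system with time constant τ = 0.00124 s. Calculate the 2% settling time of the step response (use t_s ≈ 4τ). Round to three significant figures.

t_s ≈ 4τ = 0.00496 s.

t_s ≈ 0.00496 s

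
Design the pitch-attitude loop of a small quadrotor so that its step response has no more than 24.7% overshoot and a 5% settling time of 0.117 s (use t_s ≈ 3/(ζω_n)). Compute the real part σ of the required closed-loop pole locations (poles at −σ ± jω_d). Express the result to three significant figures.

The settling-time spec alone fixes σ = ζω_n = 3/t_s = 3/0.117 = 25.6.
(Overshoot then fixes ζ = 0.407 and hence ω_d = σ·√(1−ζ²)/ζ = 57.6 rad/s.)

σ ≈ 25.6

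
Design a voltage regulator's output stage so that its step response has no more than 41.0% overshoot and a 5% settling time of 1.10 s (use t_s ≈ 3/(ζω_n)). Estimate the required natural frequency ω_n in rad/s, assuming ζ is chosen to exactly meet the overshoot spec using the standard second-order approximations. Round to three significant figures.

ω_n ≈ 9.99 rad/s

Inverting the overshoot relation: ζ = |ln 0.410|/√(π² + ln²0.410) = 0.273.
Then ω_n = 3/(ζ t_s) = 3/(0.273 × 1.10) = 9.99 rad/s.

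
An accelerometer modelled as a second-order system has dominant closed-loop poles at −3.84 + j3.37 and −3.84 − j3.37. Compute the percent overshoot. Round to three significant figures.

|pole| = ω_n = √(3.84² + 3.37²) = 5.11 rad/s; ζ = cos θ = σ/ω_n = 0.752.
Overshoot: exp(−π·0.752/√(1−0.752²)) = 0.0279, i.e. 2.79%.

%OS ≈ 2.79%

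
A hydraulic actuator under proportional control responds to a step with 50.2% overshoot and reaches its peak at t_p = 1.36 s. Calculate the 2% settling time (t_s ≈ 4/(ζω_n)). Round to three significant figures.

The overshoot fixes ζ = −ln(OS)/√(π²+ln²(OS)) = 0.214.
t_p = π/ω_d ⇒ ω_d = 2.31 rad/s; then ω_n = ω_d/√(1−ζ²) = 2.36 rad/s.
t_s ≈ 4/(ζω_n) = 4/(0.214·2.36) = 7.89 s.

t_s ≈ 7.89 s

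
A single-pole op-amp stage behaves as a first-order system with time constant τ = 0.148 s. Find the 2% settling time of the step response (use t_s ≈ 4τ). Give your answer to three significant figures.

t_s ≈ 0.592 s

t_s ≈ 4τ = 0.592 s.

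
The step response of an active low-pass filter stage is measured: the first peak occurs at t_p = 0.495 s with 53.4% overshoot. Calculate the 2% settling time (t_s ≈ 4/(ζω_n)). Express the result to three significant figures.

The overshoot fixes ζ = −ln(OS)/√(π²+ln²(OS)) = 0.196.
From t_p = π/ω_d, ω_d = π/0.495 = 6.35 rad/s, so ω_n = ω_d/√(1−ζ²) = 6.47 rad/s.
t_s ≈ 4/(ζω_n) = 4/(0.196·6.47) = 3.16 s.

t_s ≈ 3.16 s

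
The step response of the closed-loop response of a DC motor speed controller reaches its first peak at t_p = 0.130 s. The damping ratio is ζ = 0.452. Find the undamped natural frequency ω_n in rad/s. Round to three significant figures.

Peak time t_p = π/ω_d, so ω_d = π/t_p = π/0.130 = 24.2 rad/s.
ω_n = ω_d/√(1−ζ²) = 24.2/√0.796 = 27.1 rad/s.

ω_n ≈ 27.1 rad/s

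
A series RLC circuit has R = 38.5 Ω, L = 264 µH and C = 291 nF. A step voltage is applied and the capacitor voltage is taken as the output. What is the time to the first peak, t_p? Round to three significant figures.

For a series RLC circuit (capacitor voltage as output), ω_n = 1/√(LC) = 1/√(264 µH · 291 nF) = 114000 rad/s.
ζ = (R/2)·√(C/L) = (38.5/2)·√(291 nF/264 µH) = 0.639.
The damped frequency ω_d = ω_n√(1−ζ²) = 87700 rad/s. t_p = π/ω_d = 0.0000358 s.

t_p ≈ 0.0000358 s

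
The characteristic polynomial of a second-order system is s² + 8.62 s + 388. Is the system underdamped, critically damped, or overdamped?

a² − 4b = 8.62² − 4·388 < 0 (complex roots); the system is underdamped.

underdamped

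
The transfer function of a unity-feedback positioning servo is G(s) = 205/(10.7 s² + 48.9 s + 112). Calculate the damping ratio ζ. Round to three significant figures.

ζ ≈ 0.706

Dividing through by 10.7: denominator becomes s² + 4.570 s + 10.47.
So ω_n = √10.47 = 3.24 rad/s and ζ = 4.570/(2·3.24) = 0.706.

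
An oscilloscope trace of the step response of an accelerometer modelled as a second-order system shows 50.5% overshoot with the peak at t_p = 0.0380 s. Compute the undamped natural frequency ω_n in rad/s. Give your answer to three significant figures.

ζ from %OS: ζ = |ln 0.505|/√(π²+ln²0.505) = 0.213.
t_p = π/ω_d ⇒ ω_d = 82.7 rad/s; then ω_n = ω_d/√(1−ζ²) = 84.6 rad/s.

ω_n ≈ 84.6 rad/s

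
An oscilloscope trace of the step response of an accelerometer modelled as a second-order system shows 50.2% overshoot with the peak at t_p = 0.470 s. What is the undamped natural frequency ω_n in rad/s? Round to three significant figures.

ω_n ≈ 6.84 rad/s

From the overshoot, ζ = −ln(OS)/√(π²+ln²(OS)) = 0.214.
t_p = π/ω_d ⇒ ω_d = 6.68 rad/s; then ω_n = ω_d/√(1−ζ²) = 6.84 rad/s.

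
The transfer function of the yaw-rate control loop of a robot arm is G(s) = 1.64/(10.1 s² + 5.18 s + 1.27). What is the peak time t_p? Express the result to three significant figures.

t_p ≈ 12.8 s

Dividing through by 10.1: denominator becomes s² + 0.5129 s + 0.1257.
So ω_n = √0.1257 = 0.355 rad/s and ζ = 0.5129/(2·0.355) = 0.723.
The damped frequency ω_d = ω_n√(1−ζ²) = 0.245 rad/s. t_p = π/ω_d = 12.8 s.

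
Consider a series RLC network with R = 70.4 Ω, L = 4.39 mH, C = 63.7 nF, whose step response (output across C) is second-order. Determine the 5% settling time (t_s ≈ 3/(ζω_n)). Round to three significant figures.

t_s ≈ 0.000374 s

For a series RLC circuit (capacitor voltage as output), ω_n = 1/√(LC) = 1/√(4.39 mH · 63.7 nF) = 59800 rad/s.
ζ = (R/2)·√(C/L) = (70.4/2)·√(63.7 nF/4.39 mH) = 0.134.
t_s ≈ 3/(ζω_n) = 0.000374 s.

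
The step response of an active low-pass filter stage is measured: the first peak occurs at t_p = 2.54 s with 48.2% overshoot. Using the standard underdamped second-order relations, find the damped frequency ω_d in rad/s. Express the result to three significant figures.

ω_d ≈ 1.24 rad/s

t_p = π/ω_d, so ω_d = π/2.54 = 1.24 rad/s.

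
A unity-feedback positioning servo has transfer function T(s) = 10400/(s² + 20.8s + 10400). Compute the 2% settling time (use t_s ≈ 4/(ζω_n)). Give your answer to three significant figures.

t_s ≈ 0.385 s

ω_n = √10400 = 102 rad/s; ζ = 20.8/(2·102) = 0.102.
t_s ≈ 4/(ζω_n) = 4/(0.102·102) = 0.385 s.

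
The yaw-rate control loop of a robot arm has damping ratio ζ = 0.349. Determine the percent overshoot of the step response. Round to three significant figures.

%OS ≈ 31.0%

For an underdamped second-order system, %OS = 100·exp(−πζ/√(1−ζ²)).
πζ/√(1−ζ²) = π·0.349/√(1−0.122) = 1.170, so %OS = 100·e^(−1.170) = 31.0%.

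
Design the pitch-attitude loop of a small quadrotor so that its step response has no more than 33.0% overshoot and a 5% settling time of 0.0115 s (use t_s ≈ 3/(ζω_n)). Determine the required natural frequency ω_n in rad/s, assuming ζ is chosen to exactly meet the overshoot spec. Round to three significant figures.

From %OS = 100·exp(−πζ/√(1−ζ²)), invert to get ζ = −ln(OS)/√(π² + ln²(OS)) with OS = 0.330.
−ln 0.330 = 1.109, so ζ = 1.109/√(π² + 1.229) = 0.333.
Then ω_n = 3/(ζ t_s) = 3/(0.333 × 0.0115) = 784 rad/s.

ω_n ≈ 784 rad/s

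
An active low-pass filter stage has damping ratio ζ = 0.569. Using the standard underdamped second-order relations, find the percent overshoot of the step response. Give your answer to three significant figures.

For an underdamped second-order system, %OS = 100·exp(−πζ/√(1−ζ²)).
πζ/√(1−ζ²) = π·0.569/√(1−0.324) = 2.174, so %OS = 100·e^(−2.174) = 11.4%.

%OS ≈ 11.4%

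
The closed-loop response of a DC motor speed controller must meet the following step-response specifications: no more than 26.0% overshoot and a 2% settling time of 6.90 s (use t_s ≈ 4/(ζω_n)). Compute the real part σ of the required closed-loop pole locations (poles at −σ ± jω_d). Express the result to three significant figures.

σ ≈ 0.580

The settling-time spec alone fixes σ = ζω_n = 4/t_s = 4/6.90 = 0.580.
(Overshoot then fixes ζ = 0.394 and hence ω_d = σ·√(1−ζ²)/ζ = 1.35 rad/s.)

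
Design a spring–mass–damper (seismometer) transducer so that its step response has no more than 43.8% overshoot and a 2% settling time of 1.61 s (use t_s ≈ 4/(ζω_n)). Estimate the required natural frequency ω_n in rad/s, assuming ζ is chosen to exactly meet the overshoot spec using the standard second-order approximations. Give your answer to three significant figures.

ω_n ≈ 9.78 rad/s

From %OS = 100·exp(−πζ/√(1−ζ²)), invert to get ζ = −ln(OS)/√(π² + ln²(OS)) with OS = 0.438.
−ln 0.438 = 0.8255, so ζ = 0.8255/√(π² + 0.6815) = 0.254.
From t_s ≈ 4/(ζω_n): ω_n = 4/(ζ·t_s) = 4/(0.254·1.61) = 9.78 rad/s.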